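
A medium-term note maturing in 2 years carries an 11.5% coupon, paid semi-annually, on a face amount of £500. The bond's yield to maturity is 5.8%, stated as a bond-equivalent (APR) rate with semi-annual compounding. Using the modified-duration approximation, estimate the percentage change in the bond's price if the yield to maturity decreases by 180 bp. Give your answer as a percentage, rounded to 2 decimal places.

Periodic yield y = 0.029. Modified duration first:
  t   CF        PV=CF/(1+0.029)^t    t·PV
  1        28.75        27.9397        27.9397
  2        28.75        27.1523        54.3047
  3        28.75        26.3871        79.1613
  4       528.75       471.6164     1,886.4655
  Σ                    553.0956     2,047.8712
P = 553.0956; D_Mac = 3.70256 half-year periods = 1.85128 yrs; D_mod = 1.85128/(1+0.029) = 1.79911 yrs.
ΔP/P ≈ -D_mod · Δy = -1.79911 × (-0.018) = +0.032384 = +3.2384%.

+3.24%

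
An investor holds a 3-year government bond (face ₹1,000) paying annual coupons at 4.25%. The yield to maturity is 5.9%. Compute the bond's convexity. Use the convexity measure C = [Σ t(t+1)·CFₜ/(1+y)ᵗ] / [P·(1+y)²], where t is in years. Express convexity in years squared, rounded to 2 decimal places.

10.11

With y = 0.059:
  t   CF        PV=CF/(1+0.059)^t    t·PV        t(t+1)·PV
  1        42.50        40.1322        40.1322          80.2644
  2        42.50        37.8963        75.7926         227.3779
  3     1,042.50       877.7851     2,633.3552      10,533.4207
  Σ                    955.8136     2,749.2800      10,841.0630
P = 955.8136.
Convexity = Σ t(t+1)·PV / [P·(1+y)²] = 10,841.0630 / (955.8136 × 1.121481) = 10.11362.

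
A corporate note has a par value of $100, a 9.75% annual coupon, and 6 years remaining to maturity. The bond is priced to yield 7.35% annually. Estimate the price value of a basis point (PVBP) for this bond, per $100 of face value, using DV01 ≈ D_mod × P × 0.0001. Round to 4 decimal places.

$0.0506

Periodic yield y = 0.0735.
  t   CF        PV=CF/(1+0.0735)^t    t·PV
  1         9.75         9.0824         9.0824
  2         9.75         8.4606        16.9212
  3         9.75         7.8813        23.6439
  4         9.75         7.3417        29.3668
  5         9.75         6.8390        34.1951
  6       109.75        71.7121       430.2724
  Σ                    111.3171       543.4819
P = 111.3171; D_Mac = 4.88228 yrs; D_mod = 4.54801 yrs.
DV01 ≈ 4.54801 × 111.3171 × 0.0001 = 0.050627.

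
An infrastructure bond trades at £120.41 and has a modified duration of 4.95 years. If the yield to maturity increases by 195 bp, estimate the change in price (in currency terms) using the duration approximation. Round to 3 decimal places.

Duration approximation: ΔP/P ≈ -D_mod · Δy = -4.95 × (+0.0195) = -0.096525.
ΔP ≈ 120.41 × (-0.096525) = -11.62257525.

-£11.623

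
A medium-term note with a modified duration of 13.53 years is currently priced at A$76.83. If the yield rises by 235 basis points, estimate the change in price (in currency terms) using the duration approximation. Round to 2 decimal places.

-A$24.43

Duration approximation: ΔP/P ≈ -D_mod · Δy = -13.53 × (+0.0235) = -0.317955.
ΔP ≈ 76.83 × (-0.317955) = -24.42848265.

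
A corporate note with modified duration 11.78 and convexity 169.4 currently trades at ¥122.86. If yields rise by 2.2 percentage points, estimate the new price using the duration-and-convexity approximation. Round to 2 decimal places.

Duration effect: -D_mod·Δy = -11.78 × (+0.022) = -0.259160
Convexity effect: ½·C·(Δy)² = 0.5 × 169.4 × (0.022)² = +0.0409948
ΔP/P ≈ -0.259160 + 0.0409948 = -0.2181652
New price ≈ 122.86 × (1 - 0.2181652) = 96.056223528.

¥96.06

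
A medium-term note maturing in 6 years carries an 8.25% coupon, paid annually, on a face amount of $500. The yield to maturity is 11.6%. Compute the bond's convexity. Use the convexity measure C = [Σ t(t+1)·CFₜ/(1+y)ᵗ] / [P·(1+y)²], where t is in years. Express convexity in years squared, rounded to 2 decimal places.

With y = 0.116:
  t   CF        PV=CF/(1+0.116)^t    t·PV        t(t+1)·PV
  1        41.25        36.9624        36.9624          73.9247
  2        41.25        33.1204        66.2408         198.7224
  3        41.25        29.6778        89.0333         356.1333
  4        41.25        26.5930       106.3720         531.8598
  5        41.25        23.8288       119.1442         714.8653
  6       541.25       280.1643     1,680.9856      11,766.8992
  Σ                    430.3466     2,098.7383      13,642.4048
P = 430.3466.
Convexity = Σ t(t+1)·PV / [P·(1+y)²] = 13,642.4048 / (430.3466 × 1.245456) = 25.45330.

25.45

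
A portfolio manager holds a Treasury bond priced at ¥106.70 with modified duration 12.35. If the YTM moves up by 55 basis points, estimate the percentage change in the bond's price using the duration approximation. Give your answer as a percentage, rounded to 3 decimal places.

-6.793%

Duration approximation: ΔP/P ≈ -D_mod · Δy = -12.35 × (+0.0055) = -0.067925.
As a percentage: -6.7925%.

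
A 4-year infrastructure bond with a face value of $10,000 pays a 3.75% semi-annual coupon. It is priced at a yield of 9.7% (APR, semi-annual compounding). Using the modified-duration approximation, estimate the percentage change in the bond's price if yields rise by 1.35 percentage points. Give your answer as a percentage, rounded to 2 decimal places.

-4.79%

Periodic yield y = 0.0485. Modified duration first:
  t   CF        PV=CF/(1+0.0485)^t    t·PV
  1       187.50       178.8269       178.8269
  2       187.50       170.5550       341.1100
  3       187.50       162.6657       487.9971
  4       187.50       155.1413       620.5654
  5       187.50       147.9650       739.8252
  6       187.50       141.1207       846.7241
  7       187.50       134.5929       942.1505
  8    10,187.50     6,974.6135    55,796.9076
  Σ                  8,065.4810    59,954.1067
P = 8,065.4810; D_Mac = 7.43342 half-year periods = 3.71671 yrs; D_mod = 3.71671/(1+0.0485) = 3.54479 yrs.
ΔP/P ≈ -D_mod · Δy = -3.54479 × (+0.0135) = -0.047855 = -4.7855%.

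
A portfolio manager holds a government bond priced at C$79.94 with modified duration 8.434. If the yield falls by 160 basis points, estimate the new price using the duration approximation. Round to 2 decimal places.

C$90.73

Duration approximation: ΔP/P ≈ -D_mod · Δy = -8.434 × (-0.016) = +0.134944.
New price ≈ 79.94 × (1 + 0.134944) = 90.72742336.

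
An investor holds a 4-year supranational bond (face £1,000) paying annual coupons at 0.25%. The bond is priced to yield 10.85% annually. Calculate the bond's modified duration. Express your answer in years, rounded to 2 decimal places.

Periodic yield y = 0.1085. First find Macaulay duration:
  t   CF        PV=CF/(1+0.1085)^t    t·PV
  1         2.50         2.2553         2.2553
  2         2.50         2.0346         4.0691
  3         2.50         1.8354         5.5062
  4     1,002.50       663.9595     2,655.8380
  Σ                    670.0848     2,667.6686
P = 670.0848; Macaulay duration = 2,667.6686 / 670.0848 = 3.98109 years.
Modified duration = D_Mac / (1 + y) = 3.98109 / 1.1085 = 3.59142 years.

3.59 years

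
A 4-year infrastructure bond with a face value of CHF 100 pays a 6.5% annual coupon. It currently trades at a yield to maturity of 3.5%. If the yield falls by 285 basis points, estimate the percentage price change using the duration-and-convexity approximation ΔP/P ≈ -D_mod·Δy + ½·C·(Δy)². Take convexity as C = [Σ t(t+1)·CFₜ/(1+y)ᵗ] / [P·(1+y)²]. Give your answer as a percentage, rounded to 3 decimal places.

+10.775%

With y = 0.035:
  t   CF        PV=CF/(1+0.035)^t    t·PV        t(t+1)·PV
  1         6.50         6.2802         6.2802          12.5604
  2         6.50         6.0678        12.1356          36.4069
  3         6.50         5.8626        17.5879          70.3515
  4       106.50        92.8086       371.2344       1,856.1719
  Σ                    111.0192       407.2381       1,975.4908
P = 111.0192; D_Mac = 3.66818 yrs; D_mod = 3.54413 yrs; C = 16.61101.
Duration effect: -3.54413 × (-0.0285) = +0.101008
Convexity effect: 0.5 × 16.61101 × (-0.0285)² = +0.0067461
ΔP/P ≈ +0.101008 + 0.0067461 = +0.107754 = +10.7754%.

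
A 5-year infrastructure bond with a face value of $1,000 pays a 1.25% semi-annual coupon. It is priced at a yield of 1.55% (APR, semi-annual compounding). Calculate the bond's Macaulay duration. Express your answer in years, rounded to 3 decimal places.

Periodic yield y = 0.00775. Discount each cash flow and weight by its period:
  t   CF        PV=CF/(1+0.00775)^t    t·PV
  1         6.25         6.2019         6.2019
  2         6.25         6.1542        12.3085
  3         6.25         6.1069        18.3207
  4         6.25         6.0599        24.2398
  5         6.25         6.0133        30.0667
  6         6.25         5.9671        35.8026
  7         6.25         5.9212        41.4485
  8         6.25         5.8757        47.0054
  9         6.25         5.8305        52.4744
  10    1,006.25       931.4892     9,314.8920
  Σ                    985.6200     9,582.7605
Price P = Σ PV = 985.6200.
Macaulay duration = Σ(t·PV) / P = 9,582.7605 / 985.6200 = 9.72257 half-year periods.
In years: 9.72257 / 2 = 4.86129 years.

4.861 years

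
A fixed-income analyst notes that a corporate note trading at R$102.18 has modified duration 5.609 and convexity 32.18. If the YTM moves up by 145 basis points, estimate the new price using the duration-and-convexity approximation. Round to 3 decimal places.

R$94.215

Duration effect: -D_mod·Δy = -5.609 × (+0.0145) = -0.0813305
Convexity effect: ½·C·(Δy)² = 0.5 × 32.18 × (0.0145)² = +0.0033829225
ΔP/P ≈ -0.0813305 + 0.0033829225 = -0.0779475775
New price ≈ 102.18 × (1 - 0.0779475775) = 94.21531653105.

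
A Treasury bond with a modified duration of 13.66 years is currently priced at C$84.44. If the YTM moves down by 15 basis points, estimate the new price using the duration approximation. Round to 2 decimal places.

C$86.17

Duration approximation: ΔP/P ≈ -D_mod · Δy = -13.66 × (-0.0015) = +0.020490.
New price ≈ 84.44 × (1 + 0.020490) = 86.1701756.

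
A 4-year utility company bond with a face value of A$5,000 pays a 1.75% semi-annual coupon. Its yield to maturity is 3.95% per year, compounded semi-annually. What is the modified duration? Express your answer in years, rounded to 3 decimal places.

Periodic yield y = 0.01975. First find Macaulay duration:
  t   CF        PV=CF/(1+0.01975)^t    t·PV
  1        43.75        42.9027        42.9027
  2        43.75        42.0718        84.1435
  3        43.75        41.2569       123.7708
  4        43.75        40.4579       161.8315
  5        43.75        39.6743       198.3716
  6        43.75        38.9059       233.4356
  7        43.75        38.1524       267.0669
  8     5,043.75     4,313.2421    34,505.9372
  Σ                  4,596.6641    35,617.4598
P = 4,596.6641; Macaulay duration = 35,617.4598 / 4,596.6641 = 7.74855 half-year periods = 3.87427 years.
Modified duration = D_Mac / (1 + y) = 3.87427 / 1.01975 = 3.79924 years.

3.799 years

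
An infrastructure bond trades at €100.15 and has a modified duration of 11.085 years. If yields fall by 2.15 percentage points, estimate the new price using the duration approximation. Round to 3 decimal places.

Duration approximation: ΔP/P ≈ -D_mod · Δy = -11.085 × (-0.0215) = +0.2383275.
New price ≈ 100.15 × (1 + 0.2383275) = 124.018499125.

€124.018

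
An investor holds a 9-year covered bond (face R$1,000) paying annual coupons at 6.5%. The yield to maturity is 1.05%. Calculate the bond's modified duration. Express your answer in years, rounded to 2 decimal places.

7.38 years

Periodic yield y = 0.0105. First find Macaulay duration:
  t   CF        PV=CF/(1+0.0105)^t    t·PV
  1        65.00        64.3246        64.3246
  2        65.00        63.6562       127.3124
  3        65.00        62.9948       188.9843
  4        65.00        62.3402       249.3607
  5        65.00        61.6924       308.4621
  6        65.00        61.0514       366.3082
  7        65.00        60.4170       422.9190
  8        65.00        59.7892       478.3137
  9     1,065.00       969.4440     8,724.9964
  Σ                  1,465.7098    10,930.9814
P = 1,465.7098; Macaulay duration = 10,930.9814 / 1,465.7098 = 7.45781 years.
Modified duration = D_Mac / (1 + y) = 7.45781 / 1.0105 = 7.38031 years.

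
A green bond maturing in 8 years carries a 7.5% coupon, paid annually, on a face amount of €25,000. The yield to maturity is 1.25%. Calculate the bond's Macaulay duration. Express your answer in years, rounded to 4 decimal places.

Periodic yield y = 0.0125. Discount each cash flow and weight by its year:
  t   CF        PV=CF/(1+0.0125)^t    t·PV
  1     1,875.00     1,851.8519     1,851.8519
  2     1,875.00     1,828.9895     3,657.9790
  3     1,875.00     1,806.4094     5,419.2281
  4     1,875.00     1,784.1080     7,136.4321
  5     1,875.00     1,762.0820     8,810.4100
  6     1,875.00     1,740.3279    10,441.9674
  7     1,875.00     1,718.8424    12,031.8965
  8    26,875.00    24,332.5832   194,660.6660
  Σ                 36,825.1942   244,010.4308
Price P = Σ PV = 36,825.1942.
Macaulay duration = Σ(t·PV) / P = 244,010.4308 / 36,825.1942 = 6.62618 years.

6.6262 years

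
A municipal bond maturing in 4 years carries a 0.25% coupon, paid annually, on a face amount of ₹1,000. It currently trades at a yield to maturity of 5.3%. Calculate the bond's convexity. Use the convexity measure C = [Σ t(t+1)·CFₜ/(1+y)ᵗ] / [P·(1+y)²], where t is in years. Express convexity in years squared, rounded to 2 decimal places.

17.94

With y = 0.053:
  t   CF        PV=CF/(1+0.053)^t    t·PV        t(t+1)·PV
  1         2.50         2.3742         2.3742           4.7483
  2         2.50         2.2547         4.5093          13.5280
  3         2.50         2.1412         6.4236          25.6943
  4     1,002.50       815.4004     3,261.6014      16,308.0071
  Σ                    822.1704     3,274.9085      16,351.9777
P = 822.1704.
Convexity = Σ t(t+1)·PV / [P·(1+y)²] = 16,351.9777 / (822.1704 × 1.108809) = 17.93708.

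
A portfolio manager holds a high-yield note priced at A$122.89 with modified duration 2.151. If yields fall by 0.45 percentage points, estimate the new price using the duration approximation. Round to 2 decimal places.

Duration approximation: ΔP/P ≈ -D_mod · Δy = -2.151 × (-0.0045) = +0.0096795.
New price ≈ 122.89 × (1 + 0.0096795) = 124.079513755.

A$124.08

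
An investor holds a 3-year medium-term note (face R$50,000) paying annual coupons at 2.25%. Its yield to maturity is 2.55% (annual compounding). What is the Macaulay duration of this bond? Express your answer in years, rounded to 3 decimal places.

2.934 years

Periodic yield y = 0.0255. Discount each cash flow and weight by its year:
  t   CF        PV=CF/(1+0.0255)^t    t·PV
  1     1,125.00     1,097.0258     1,097.0258
  2     1,125.00     1,069.7473     2,139.4946
  3    51,125.00    47,405.2375   142,215.7126
  Σ                 49,572.0106   145,452.2330
Price P = Σ PV = 49,572.0106.
Macaulay duration = Σ(t·PV) / P = 145,452.2330 / 49,572.0106 = 2.93416 years.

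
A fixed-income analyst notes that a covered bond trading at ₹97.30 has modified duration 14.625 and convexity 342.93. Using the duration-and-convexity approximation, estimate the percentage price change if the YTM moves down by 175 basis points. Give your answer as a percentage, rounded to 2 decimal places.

+30.84%

Duration effect: -D_mod·Δy = -14.625 × (-0.0175) = +0.2559375
Convexity effect: ½·C·(Δy)² = 0.5 × 342.93 × (-0.0175)² = +0.05251115625
ΔP/P ≈ +0.2559375 + 0.05251115625 = +0.30844865625
= +30.844865625%.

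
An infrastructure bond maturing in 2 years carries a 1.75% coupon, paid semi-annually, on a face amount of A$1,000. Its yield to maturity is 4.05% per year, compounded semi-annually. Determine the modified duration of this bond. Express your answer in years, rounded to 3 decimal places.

1.934 years

Periodic yield y = 0.02025. First find Macaulay duration:
  t   CF        PV=CF/(1+0.02025)^t    t·PV
  1         8.75         8.5763         8.5763
  2         8.75         8.4061        16.8122
  3         8.75         8.2393        24.7178
  4     1,008.75       931.0160     3,724.0639
  Σ                    956.2377     3,774.1702
P = 956.2377; Macaulay duration = 3,774.1702 / 956.2377 = 3.94690 half-year periods = 1.97345 years.
Modified duration = D_Mac / (1 + y) = 1.97345 / 1.02025 = 1.93428 years.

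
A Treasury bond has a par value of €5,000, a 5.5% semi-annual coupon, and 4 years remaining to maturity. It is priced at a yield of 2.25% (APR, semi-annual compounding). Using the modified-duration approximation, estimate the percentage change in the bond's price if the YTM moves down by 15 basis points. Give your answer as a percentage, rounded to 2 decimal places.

Periodic yield y = 0.01125. Modified duration first:
  t   CF        PV=CF/(1+0.01125)^t    t·PV
  1       137.50       135.9703       135.9703
  2       137.50       134.4577       268.9154
  3       137.50       132.9619       398.8856
  4       137.50       131.4827       525.9307
  5       137.50       130.0200       650.0998
  6       137.50       128.5735       771.4410
  7       137.50       127.1431       890.0020
  8     5,137.50     4,697.6814    37,581.4511
  Σ                  5,618.2906    41,222.6960
P = 5,618.2906; D_Mac = 7.33723 half-year periods = 3.66862 yrs; D_mod = 3.66862/(1+0.01125) = 3.62780 yrs.
ΔP/P ≈ -D_mod · Δy = -3.62780 × (-0.0015) = +0.005442 = +0.5442%.

+0.54%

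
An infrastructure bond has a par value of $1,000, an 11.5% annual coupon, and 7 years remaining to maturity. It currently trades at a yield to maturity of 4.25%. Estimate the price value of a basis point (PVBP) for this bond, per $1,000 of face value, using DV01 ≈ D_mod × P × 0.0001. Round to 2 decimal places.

$0.75

Periodic yield y = 0.0425.
  t   CF        PV=CF/(1+0.0425)^t    t·PV
  1       115.00       110.3118       110.3118
  2       115.00       105.8146       211.6293
  3       115.00       101.5008       304.5025
  4       115.00        97.3629       389.4517
  5       115.00        93.3937       466.9684
  6       115.00        89.5863       537.5176
  7     1,115.00       833.1869     5,832.3082
  Σ                  1,431.1570     7,852.6894
P = 1,431.1570; D_Mac = 5.48695 yrs; D_mod = 5.26326 yrs.
DV01 ≈ 5.26326 × 1,431.1570 × 0.0001 = 0.753256.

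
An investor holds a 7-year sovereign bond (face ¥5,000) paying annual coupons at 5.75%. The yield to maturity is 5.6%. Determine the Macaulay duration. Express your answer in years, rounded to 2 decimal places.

Periodic yield y = 0.056. Discount each cash flow and weight by its year:
  t   CF        PV=CF/(1+0.056)^t    t·PV
  1       287.50       272.2538       272.2538
  2       287.50       257.8161       515.6322
  3       287.50       244.1440       732.4321
  4       287.50       231.1970       924.7880
  5       287.50       218.9365     1,094.6827
  6       287.50       207.3263     1,243.9576
  7     5,287.50     3,610.7960    25,275.5720
  Σ                  5,042.4697    30,059.3184
Price P = Σ PV = 5,042.4697.
Macaulay duration = Σ(t·PV) / P = 30,059.3184 / 5,042.4697 = 5.96123 years.

5.96 years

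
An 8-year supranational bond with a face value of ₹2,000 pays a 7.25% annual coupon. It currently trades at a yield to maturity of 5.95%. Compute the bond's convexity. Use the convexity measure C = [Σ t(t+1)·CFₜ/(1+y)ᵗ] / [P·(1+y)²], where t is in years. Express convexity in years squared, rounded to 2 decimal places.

With y = 0.0595:
  t   CF        PV=CF/(1+0.0595)^t    t·PV        t(t+1)·PV
  1       145.00       136.8570       136.8570         273.7140
  2       145.00       129.1713       258.3426         775.0279
  3       145.00       121.9172       365.7517       1,463.0069
  4       145.00       115.0705       460.2822       2,301.4108
  5       145.00       108.6083       543.0417       3,258.2504
  6       145.00       102.5091       615.0543       4,305.3804
  7       145.00        96.7523       677.2661       5,418.1285
  8     2,145.00     1,350.8888    10,807.1106      97,263.9952
  Σ                  2,161.7746    13,863.7062     115,058.9140
P = 2,161.7746.
Convexity = Σ t(t+1)·PV / [P·(1+y)²] = 115,058.9140 / (2,161.7746 × 1.122540) = 47.41415.

47.41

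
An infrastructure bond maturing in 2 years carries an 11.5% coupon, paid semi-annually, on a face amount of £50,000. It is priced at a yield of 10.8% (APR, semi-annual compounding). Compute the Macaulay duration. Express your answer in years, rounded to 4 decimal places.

1.8438 years

Periodic yield y = 0.054. Discount each cash flow and weight by its period:
  t   CF        PV=CF/(1+0.054)^t    t·PV
  1     2,875.00     2,727.7040     2,727.7040
  2     2,875.00     2,587.9544     5,175.9089
  3     2,875.00     2,455.3647     7,366.0942
  4    52,875.00    42,843.7954   171,375.1817
  Σ                 50,614.8186   186,644.8888
Price P = Σ PV = 50,614.8186.
Macaulay duration = Σ(t·PV) / P = 186,644.8888 / 50,614.8186 = 3.68755 half-year periods.
In years: 3.68755 / 2 = 1.84378 years.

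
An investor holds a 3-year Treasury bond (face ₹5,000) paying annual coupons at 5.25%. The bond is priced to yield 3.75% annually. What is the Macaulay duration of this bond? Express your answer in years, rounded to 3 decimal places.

Periodic yield y = 0.0375. Discount each cash flow and weight by its year:
  t   CF        PV=CF/(1+0.0375)^t    t·PV
  1       262.50       253.0120       253.0120
  2       262.50       243.8670       487.7341
  3     5,262.50     4,712.2442    14,136.7327
  Σ                  5,209.1233    14,877.4789
Price P = Σ PV = 5,209.1233.
Macaulay duration = Σ(t·PV) / P = 14,877.4789 / 5,209.1233 = 2.85604 years.

2.856 years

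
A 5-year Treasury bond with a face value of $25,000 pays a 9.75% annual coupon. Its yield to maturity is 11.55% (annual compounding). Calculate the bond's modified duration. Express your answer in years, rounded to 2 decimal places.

Periodic yield y = 0.1155. First find Macaulay duration:
  t   CF        PV=CF/(1+0.1155)^t    t·PV
  1     2,437.50     2,185.1188     2,185.1188
  2     2,437.50     1,958.8694     3,917.7387
  3     2,437.50     1,756.0460     5,268.1381
  4     2,437.50     1,574.2233     6,296.8931
  5    27,437.50    15,885.3455    79,426.7274
  Σ                 23,359.6029    97,094.6161
P = 23,359.6029; Macaulay duration = 97,094.6161 / 23,359.6029 = 4.15652 years.
Modified duration = D_Mac / (1 + y) = 4.15652 / 1.1155 = 3.72615 years.

3.73 years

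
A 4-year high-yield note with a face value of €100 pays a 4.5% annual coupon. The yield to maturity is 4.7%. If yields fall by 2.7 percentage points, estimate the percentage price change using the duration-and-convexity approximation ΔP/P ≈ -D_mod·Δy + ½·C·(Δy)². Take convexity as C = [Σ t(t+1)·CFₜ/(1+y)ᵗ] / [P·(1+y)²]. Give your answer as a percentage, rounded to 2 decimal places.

+10.27%

With y = 0.047:
  t   CF        PV=CF/(1+0.047)^t    t·PV        t(t+1)·PV
  1         4.50         4.2980         4.2980           8.5960
  2         4.50         4.1051         8.2101          24.6303
  3         4.50         3.9208        11.7623          47.0494
  4       104.50        86.9620       347.8480       1,739.2402
  Σ                     99.2858       372.1185       1,819.5159
P = 99.2858; D_Mac = 3.74795 yrs; D_mod = 3.57971 yrs; C = 16.71765.
Duration effect: -3.57971 × (-0.027) = +0.096652
Convexity effect: 0.5 × 16.71765 × (-0.027)² = +0.0060936
ΔP/P ≈ +0.096652 + 0.0060936 = +0.102746 = +10.2746%.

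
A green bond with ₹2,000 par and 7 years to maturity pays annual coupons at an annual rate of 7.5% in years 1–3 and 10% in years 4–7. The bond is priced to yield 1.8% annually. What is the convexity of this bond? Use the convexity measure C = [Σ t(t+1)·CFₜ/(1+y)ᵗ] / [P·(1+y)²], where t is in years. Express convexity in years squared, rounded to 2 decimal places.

With y = 0.018:
  t   CF        PV=CF/(1+0.018)^t    t·PV        t(t+1)·PV
  1       150.00       147.3477       147.3477         294.6955
  2       150.00       144.7424       289.4848         868.4543
  3       150.00       142.1831       426.5492       1,706.1970
  4       200.00       186.2254       744.9015       3,724.5077
  5       200.00       182.9326       914.6630       5,487.9780
  6       200.00       179.6980     1,078.1882       7,547.3175
  7     2,200.00     1,941.7273    13,592.0910     108,736.7283
  Σ                  2,924.8565    17,193.2255     128,365.8782
P = 2,924.8565.
Convexity = Σ t(t+1)·PV / [P·(1+y)²] = 128,365.8782 / (2,924.8565 × 1.036324) = 42.34962.

42.35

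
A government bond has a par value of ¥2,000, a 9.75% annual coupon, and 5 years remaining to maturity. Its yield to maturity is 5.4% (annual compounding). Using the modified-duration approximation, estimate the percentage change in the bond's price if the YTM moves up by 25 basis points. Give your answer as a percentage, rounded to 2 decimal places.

Periodic yield y = 0.054. Modified duration first:
  t   CF        PV=CF/(1+0.054)^t    t·PV
  1       195.00       185.0095       185.0095
  2       195.00       175.5308       351.0616
  3       195.00       166.5378       499.6133
  4       195.00       158.0055       632.0219
  5     2,195.00     1,687.4522     8,437.2608
  Σ                  2,372.5357    10,104.9672
P = 2,372.5357; D_Mac = 4.25914 yrs; D_mod = 4.25914/(1+0.054) = 4.04093 yrs.
ΔP/P ≈ -D_mod · Δy = -4.04093 × (+0.0025) = -0.010102 = -1.0102%.

-1.01%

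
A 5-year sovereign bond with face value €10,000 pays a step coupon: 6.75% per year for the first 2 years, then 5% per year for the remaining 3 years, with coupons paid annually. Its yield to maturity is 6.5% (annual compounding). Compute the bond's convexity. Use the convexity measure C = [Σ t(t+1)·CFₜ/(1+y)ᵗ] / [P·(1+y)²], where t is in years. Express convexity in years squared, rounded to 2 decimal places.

22.51

With y = 0.065:
  t   CF        PV=CF/(1+0.065)^t    t·PV        t(t+1)·PV
  1       675.00       633.8028       633.8028       1,267.6056
  2       675.00       595.1200     1,190.2400       3,570.7201
  3       500.00       413.9245     1,241.7736       4,967.0946
  4       500.00       388.6615     1,554.6462       7,773.2309
  5    10,500.00     7,663.7488    38,318.7439     229,912.4635
  Σ                  9,695.2577    42,939.2066     247,491.1147
P = 9,695.2577.
Convexity = Σ t(t+1)·PV / [P·(1+y)²] = 247,491.1147 / (9,695.2577 × 1.134225) = 22.50614.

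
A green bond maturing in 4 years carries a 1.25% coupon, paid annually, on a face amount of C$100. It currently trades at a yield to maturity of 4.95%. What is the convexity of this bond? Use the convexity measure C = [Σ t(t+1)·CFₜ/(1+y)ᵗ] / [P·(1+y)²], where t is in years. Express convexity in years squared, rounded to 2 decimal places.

With y = 0.0495:
  t   CF        PV=CF/(1+0.0495)^t    t·PV        t(t+1)·PV
  1         1.25         1.1910         1.1910           2.3821
  2         1.25         1.1349         2.2697           6.8092
  3         1.25         1.0813         3.2440          12.9761
  4       101.25        83.4575       333.8299       1,669.1496
  Σ                     86.8647       340.5347       1,691.3170
P = 86.8647.
Convexity = Σ t(t+1)·PV / [P·(1+y)²] = 1,691.3170 / (86.8647 × 1.101450) = 17.67733.

17.68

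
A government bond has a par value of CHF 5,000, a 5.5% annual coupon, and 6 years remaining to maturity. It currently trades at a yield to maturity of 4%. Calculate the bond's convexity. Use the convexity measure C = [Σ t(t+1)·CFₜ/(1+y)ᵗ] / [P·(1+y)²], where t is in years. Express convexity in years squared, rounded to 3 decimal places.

With y = 0.04:
  t   CF        PV=CF/(1+0.04)^t    t·PV        t(t+1)·PV
  1       275.00       264.4231       264.4231         528.8462
  2       275.00       254.2530       508.5059       1,525.5178
  3       275.00       244.4740       733.4220       2,933.6880
  4       275.00       235.0712       940.2846       4,701.4231
  5       275.00       226.0300     1,130.1498       6,780.8986
  6     5,275.00     4,168.9091    25,013.4547     175,094.1832
  Σ                  5,393.1603    28,590.2401     191,564.5567
P = 5,393.1603.
Convexity = Σ t(t+1)·PV / [P·(1+y)²] = 191,564.5567 / (5,393.1603 × 1.081600) = 32.84015.

32.840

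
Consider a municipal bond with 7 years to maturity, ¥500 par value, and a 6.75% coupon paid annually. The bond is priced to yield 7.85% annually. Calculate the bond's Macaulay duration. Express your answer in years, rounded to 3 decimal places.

Periodic yield y = 0.0785. Discount each cash flow and weight by its year:
  t   CF        PV=CF/(1+0.0785)^t    t·PV
  1        33.75        31.2935        31.2935
  2        33.75        29.0157        58.0315
  3        33.75        26.9038        80.7113
  4        33.75        24.9456        99.7822
  5        33.75        23.1299       115.6493
  6        33.75        21.4463       128.6779
  7       533.75       314.4828     2,201.3793
  Σ                    471.2175     2,715.5251
Price P = Σ PV = 471.2175.
Macaulay duration = Σ(t·PV) / P = 2,715.5251 / 471.2175 = 5.76279 years.

5.763 years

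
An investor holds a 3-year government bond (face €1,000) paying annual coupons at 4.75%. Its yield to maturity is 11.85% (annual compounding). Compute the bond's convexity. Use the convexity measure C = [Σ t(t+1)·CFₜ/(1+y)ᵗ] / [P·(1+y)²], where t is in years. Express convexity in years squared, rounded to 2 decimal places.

With y = 0.1185:
  t   CF        PV=CF/(1+0.1185)^t    t·PV        t(t+1)·PV
  1        47.50        42.4676        42.4676          84.9352
  2        47.50        37.9683        75.9367         227.8101
  3     1,047.50       748.5935     2,245.7806       8,983.1223
  Σ                    829.0295     2,364.1848       9,295.8675
P = 829.0295.
Convexity = Σ t(t+1)·PV / [P·(1+y)²] = 9,295.8675 / (829.0295 × 1.251042) = 8.96289.

8.96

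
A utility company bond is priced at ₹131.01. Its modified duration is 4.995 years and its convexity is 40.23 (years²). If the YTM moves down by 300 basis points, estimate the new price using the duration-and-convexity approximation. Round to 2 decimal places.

₹153.01

Duration effect: -D_mod·Δy = -4.995 × (-0.03) = +0.149850
Convexity effect: ½·C·(Δy)² = 0.5 × 40.23 × (-0.03)² = +0.0181035
ΔP/P ≈ +0.149850 + 0.0181035 = +0.1679535
New price ≈ 131.01 × (1 + 0.1679535) = 153.013588035.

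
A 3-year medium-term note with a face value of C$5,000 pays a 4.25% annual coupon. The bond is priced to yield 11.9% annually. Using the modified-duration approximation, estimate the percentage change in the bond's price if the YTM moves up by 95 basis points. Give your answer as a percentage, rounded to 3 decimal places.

Periodic yield y = 0.119. Modified duration first:
  t   CF        PV=CF/(1+0.119)^t    t·PV
  1       212.50       189.9017       189.9017
  2       212.50       169.7066       339.4132
  3     5,212.50     3,720.1102    11,160.3307
  Σ                  4,079.7185    11,689.6456
P = 4,079.7185; D_Mac = 2.86531 yrs; D_mod = 2.86531/(1+0.119) = 2.56060 yrs.
ΔP/P ≈ -D_mod · Δy = -2.56060 × (+0.0095) = -0.024326 = -2.4326%.

-2.433%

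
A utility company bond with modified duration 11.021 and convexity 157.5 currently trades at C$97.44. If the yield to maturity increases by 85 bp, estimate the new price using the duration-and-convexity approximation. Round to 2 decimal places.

Duration effect: -D_mod·Δy = -11.021 × (+0.0085) = -0.0936785
Convexity effect: ½·C·(Δy)² = 0.5 × 157.5 × (0.0085)² = +0.0056896875
ΔP/P ≈ -0.0936785 + 0.0056896875 = -0.0879888125
New price ≈ 97.44 × (1 - 0.0879888125) = 88.86637011.

C$88.87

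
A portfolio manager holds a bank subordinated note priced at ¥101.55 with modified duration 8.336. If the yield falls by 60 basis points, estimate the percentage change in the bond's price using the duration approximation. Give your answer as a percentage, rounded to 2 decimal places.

Duration approximation: ΔP/P ≈ -D_mod · Δy = -8.336 × (-0.006) = +0.050016.
As a percentage: +5.0016%.

+5.00%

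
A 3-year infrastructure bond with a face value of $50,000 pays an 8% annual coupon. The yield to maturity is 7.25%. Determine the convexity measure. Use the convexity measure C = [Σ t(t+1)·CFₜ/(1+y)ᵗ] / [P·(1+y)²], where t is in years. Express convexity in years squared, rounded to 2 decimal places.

9.44

With y = 0.0725:
  t   CF        PV=CF/(1+0.0725)^t    t·PV        t(t+1)·PV
  1     4,000.00     3,729.6037     3,729.6037       7,459.2075
  2     4,000.00     3,477.4860     6,954.9720      20,864.9160
  3    54,000.00    43,772.5510   131,317.6530     525,270.6118
  Σ                 50,979.6407   142,002.2287     553,594.7353
P = 50,979.6407.
Convexity = Σ t(t+1)·PV / [P·(1+y)²] = 553,594.7353 / (50,979.6407 × 1.150256) = 9.44062.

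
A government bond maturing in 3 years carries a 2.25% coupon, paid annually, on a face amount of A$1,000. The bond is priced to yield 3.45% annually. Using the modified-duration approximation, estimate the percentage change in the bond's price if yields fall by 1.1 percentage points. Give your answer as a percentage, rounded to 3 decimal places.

Periodic yield y = 0.0345. Modified duration first:
  t   CF        PV=CF/(1+0.0345)^t    t·PV
  1        22.50        21.7496        21.7496
  2        22.50        21.0243        42.0486
  3     1,022.50       923.5743     2,770.7229
  Σ                    966.3482     2,834.5211
P = 966.3482; D_Mac = 2.93323 yrs; D_mod = 2.93323/(1+0.0345) = 2.83541 yrs.
ΔP/P ≈ -D_mod · Δy = -2.83541 × (-0.011) = +0.031189 = +3.1189%.

+3.119%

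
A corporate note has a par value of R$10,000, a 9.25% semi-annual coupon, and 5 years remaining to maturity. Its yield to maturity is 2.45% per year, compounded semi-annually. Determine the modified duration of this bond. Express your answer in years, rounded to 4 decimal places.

Periodic yield y = 0.01225. First find Macaulay duration:
  t   CF        PV=CF/(1+0.01225)^t    t·PV
  1       462.50       456.9029       456.9029
  2       462.50       451.3736       902.7472
  3       462.50       445.9112     1,337.7336
  4       462.50       440.5149     1,762.0596
  5       462.50       435.1839     2,175.9194
  6       462.50       429.9174     2,579.5044
  7       462.50       424.7146     2,973.0025
  8       462.50       419.5749     3,356.5988
  9       462.50       414.4973     3,730.4754
  10   10,462.50     9,263.1270    92,631.2696
  Σ                 13,181.7177   111,906.2136
P = 13,181.7177; Macaulay duration = 111,906.2136 / 13,181.7177 = 8.48950 half-year periods = 4.24475 years.
Modified duration = D_Mac / (1 + y) = 4.24475 / 1.01225 = 4.19338 years.

4.1934 years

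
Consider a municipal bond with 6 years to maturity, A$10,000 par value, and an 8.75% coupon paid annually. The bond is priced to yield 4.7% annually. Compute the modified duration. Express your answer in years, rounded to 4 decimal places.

4.7965 years

Periodic yield y = 0.047. First find Macaulay duration:
  t   CF        PV=CF/(1+0.047)^t    t·PV
  1       875.00       835.7211       835.7211
  2       875.00       798.2055     1,596.4109
  3       875.00       762.3739     2,287.1216
  4       875.00       728.1508     2,912.6032
  5       875.00       695.4640     3,477.3199
  6    10,875.00     8,255.6101    49,533.6608
  Σ                 12,075.5254    60,642.8376
P = 12,075.5254; Macaulay duration = 60,642.8376 / 12,075.5254 = 5.02196 years.
Modified duration = D_Mac / (1 + y) = 5.02196 / 1.047 = 4.79653 years.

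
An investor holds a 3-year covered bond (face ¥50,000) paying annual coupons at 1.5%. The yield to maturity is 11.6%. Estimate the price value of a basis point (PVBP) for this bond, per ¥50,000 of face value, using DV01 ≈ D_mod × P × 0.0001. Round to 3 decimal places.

Periodic yield y = 0.116.
  t   CF        PV=CF/(1+0.116)^t    t·PV
  1       750.00       672.0430       672.0430
  2       750.00       602.1891     1,204.3782
  3    50,750.00    36,512.6591   109,537.9774
  Σ                 37,786.8912   111,414.3986
P = 37,786.8912; D_Mac = 2.94849 yrs; D_mod = 2.64202 yrs.
DV01 ≈ 2.64202 × 37,786.8912 × 0.0001 = 9.983369.

¥9.983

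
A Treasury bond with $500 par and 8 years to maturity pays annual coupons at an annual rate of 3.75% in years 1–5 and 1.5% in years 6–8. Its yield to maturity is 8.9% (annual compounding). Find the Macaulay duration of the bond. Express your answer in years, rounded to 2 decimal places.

Periodic yield y = 0.089. Discount each cash flow and weight by its year:
  t   CF        PV=CF/(1+0.089)^t    t·PV
  1        18.75        17.2176        17.2176
  2        18.75        15.8105        31.6210
  3        18.75        14.5184        43.5551
  4        18.75        13.3318        53.3273
  5        18.75        12.2423        61.2113
  6         7.50         4.4967        26.9802
  7         7.50         4.1292        28.9044
  8       507.50       256.5742     2,052.5937
  Σ                    338.3207     2,315.4107
Price P = Σ PV = 338.3207.
Macaulay duration = Σ(t·PV) / P = 2,315.4107 / 338.3207 = 6.84383 years.

6.84 years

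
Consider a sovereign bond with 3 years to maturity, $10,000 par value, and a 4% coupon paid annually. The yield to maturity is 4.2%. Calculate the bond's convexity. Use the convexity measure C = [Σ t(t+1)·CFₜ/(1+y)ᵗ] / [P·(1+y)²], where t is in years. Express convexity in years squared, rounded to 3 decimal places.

10.492

With y = 0.042:
  t   CF        PV=CF/(1+0.042)^t    t·PV        t(t+1)·PV
  1       400.00       383.8772       383.8772         767.7543
  2       400.00       368.4042       736.8084       2,210.4251
  3    10,400.00     9,192.4268    27,577.2805     110,309.1222
  Σ                  9,944.7082    28,697.9661     113,287.3016
P = 9,944.7082.
Convexity = Σ t(t+1)·PV / [P·(1+y)²] = 113,287.3016 / (9,944.7082 × 1.085764) = 10.49189.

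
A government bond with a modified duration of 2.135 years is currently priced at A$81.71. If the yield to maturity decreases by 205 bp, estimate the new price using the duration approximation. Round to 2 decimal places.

Duration approximation: ΔP/P ≈ -D_mod · Δy = -2.135 × (-0.0205) = +0.0437675.
New price ≈ 81.71 × (1 + 0.0437675) = 85.286242425.

A$85.29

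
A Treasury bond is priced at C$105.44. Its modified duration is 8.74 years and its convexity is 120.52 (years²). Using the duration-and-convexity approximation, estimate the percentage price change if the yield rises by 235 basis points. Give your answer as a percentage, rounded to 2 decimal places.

Duration effect: -D_mod·Δy = -8.74 × (+0.0235) = -0.205390
Convexity effect: ½·C·(Δy)² = 0.5 × 120.52 × (0.0235)² = +0.033278585
ΔP/P ≈ -0.205390 + 0.033278585 = -0.172111415
= -17.2111415%.

-17.21%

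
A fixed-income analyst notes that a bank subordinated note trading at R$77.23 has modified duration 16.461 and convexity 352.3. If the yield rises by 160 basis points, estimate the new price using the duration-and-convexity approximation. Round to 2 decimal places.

Duration effect: -D_mod·Δy = -16.461 × (+0.016) = -0.263376
Convexity effect: ½·C·(Δy)² = 0.5 × 352.3 × (0.016)² = +0.0450944
ΔP/P ≈ -0.263376 + 0.0450944 = -0.2182816
New price ≈ 77.23 × (1 - 0.2182816) = 60.372112032.

R$60.37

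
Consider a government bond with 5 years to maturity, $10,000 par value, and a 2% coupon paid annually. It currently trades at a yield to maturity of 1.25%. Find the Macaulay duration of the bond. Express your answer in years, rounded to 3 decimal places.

4.812 years

Periodic yield y = 0.0125. Discount each cash flow and weight by its year:
  t   CF        PV=CF/(1+0.0125)^t    t·PV
  1       200.00       197.5309       197.5309
  2       200.00       195.0922       390.1844
  3       200.00       192.6837       578.0510
  4       200.00       190.3049       761.2194
  5    10,200.00     9,585.7260    47,928.6302
  Σ                 10,361.3376    49,855.6159
Price P = Σ PV = 10,361.3376.
Macaulay duration = Σ(t·PV) / P = 49,855.6159 / 10,361.3376 = 4.81170 years.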